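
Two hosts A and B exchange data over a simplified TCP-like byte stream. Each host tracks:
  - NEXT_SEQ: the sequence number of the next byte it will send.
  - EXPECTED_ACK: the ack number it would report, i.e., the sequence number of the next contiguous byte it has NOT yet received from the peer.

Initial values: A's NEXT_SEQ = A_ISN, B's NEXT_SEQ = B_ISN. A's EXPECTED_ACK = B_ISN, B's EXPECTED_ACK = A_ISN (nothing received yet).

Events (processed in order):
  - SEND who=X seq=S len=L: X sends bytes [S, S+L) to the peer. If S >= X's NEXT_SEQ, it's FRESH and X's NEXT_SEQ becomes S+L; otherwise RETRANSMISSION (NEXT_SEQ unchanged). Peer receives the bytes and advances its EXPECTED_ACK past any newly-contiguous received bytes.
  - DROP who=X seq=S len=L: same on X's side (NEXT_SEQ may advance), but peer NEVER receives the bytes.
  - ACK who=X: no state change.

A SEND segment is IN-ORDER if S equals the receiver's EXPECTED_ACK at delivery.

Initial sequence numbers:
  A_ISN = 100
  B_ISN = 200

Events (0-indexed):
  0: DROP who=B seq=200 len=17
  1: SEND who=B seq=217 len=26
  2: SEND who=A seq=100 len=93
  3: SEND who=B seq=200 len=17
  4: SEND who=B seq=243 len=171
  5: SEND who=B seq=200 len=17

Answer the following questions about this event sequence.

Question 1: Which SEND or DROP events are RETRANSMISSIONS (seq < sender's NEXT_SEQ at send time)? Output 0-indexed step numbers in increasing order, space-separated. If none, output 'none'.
Answer: 3 5

Derivation:
Step 0: DROP seq=200 -> fresh
Step 1: SEND seq=217 -> fresh
Step 2: SEND seq=100 -> fresh
Step 3: SEND seq=200 -> retransmit
Step 4: SEND seq=243 -> fresh
Step 5: SEND seq=200 -> retransmit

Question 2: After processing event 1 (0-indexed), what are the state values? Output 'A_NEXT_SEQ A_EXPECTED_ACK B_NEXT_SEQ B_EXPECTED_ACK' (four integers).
After event 0: A_seq=100 A_ack=200 B_seq=217 B_ack=100
After event 1: A_seq=100 A_ack=200 B_seq=243 B_ack=100

100 200 243 100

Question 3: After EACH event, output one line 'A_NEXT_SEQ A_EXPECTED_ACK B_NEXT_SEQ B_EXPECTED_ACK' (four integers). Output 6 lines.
100 200 217 100
100 200 243 100
193 200 243 193
193 243 243 193
193 414 414 193
193 414 414 193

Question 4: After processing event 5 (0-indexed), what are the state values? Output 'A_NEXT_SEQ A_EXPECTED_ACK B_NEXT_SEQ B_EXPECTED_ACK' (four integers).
After event 0: A_seq=100 A_ack=200 B_seq=217 B_ack=100
After event 1: A_seq=100 A_ack=200 B_seq=243 B_ack=100
After event 2: A_seq=193 A_ack=200 B_seq=243 B_ack=193
After event 3: A_seq=193 A_ack=243 B_seq=243 B_ack=193
After event 4: A_seq=193 A_ack=414 B_seq=414 B_ack=193
After event 5: A_seq=193 A_ack=414 B_seq=414 B_ack=193

193 414 414 193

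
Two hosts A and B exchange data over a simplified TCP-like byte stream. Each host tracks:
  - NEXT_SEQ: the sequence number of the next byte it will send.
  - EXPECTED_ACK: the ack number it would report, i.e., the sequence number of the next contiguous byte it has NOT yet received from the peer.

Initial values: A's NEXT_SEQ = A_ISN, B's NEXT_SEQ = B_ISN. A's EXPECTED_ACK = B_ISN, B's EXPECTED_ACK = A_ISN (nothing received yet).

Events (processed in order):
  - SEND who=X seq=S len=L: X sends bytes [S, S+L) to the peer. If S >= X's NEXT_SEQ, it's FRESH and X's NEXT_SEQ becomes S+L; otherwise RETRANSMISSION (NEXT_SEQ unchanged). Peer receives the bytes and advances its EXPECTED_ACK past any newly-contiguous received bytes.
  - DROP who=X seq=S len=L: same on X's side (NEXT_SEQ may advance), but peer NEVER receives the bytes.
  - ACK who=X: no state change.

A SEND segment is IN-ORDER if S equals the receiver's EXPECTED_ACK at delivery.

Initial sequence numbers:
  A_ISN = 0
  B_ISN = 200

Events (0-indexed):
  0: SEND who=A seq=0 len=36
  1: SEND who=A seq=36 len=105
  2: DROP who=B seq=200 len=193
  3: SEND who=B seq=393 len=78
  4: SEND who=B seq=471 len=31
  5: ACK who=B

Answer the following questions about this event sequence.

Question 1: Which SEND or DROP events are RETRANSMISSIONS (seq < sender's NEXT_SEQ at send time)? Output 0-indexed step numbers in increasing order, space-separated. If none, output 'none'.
Answer: none

Derivation:
Step 0: SEND seq=0 -> fresh
Step 1: SEND seq=36 -> fresh
Step 2: DROP seq=200 -> fresh
Step 3: SEND seq=393 -> fresh
Step 4: SEND seq=471 -> fresh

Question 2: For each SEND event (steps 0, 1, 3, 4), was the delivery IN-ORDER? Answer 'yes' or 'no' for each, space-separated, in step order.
Answer: yes yes no no

Derivation:
Step 0: SEND seq=0 -> in-order
Step 1: SEND seq=36 -> in-order
Step 3: SEND seq=393 -> out-of-order
Step 4: SEND seq=471 -> out-of-order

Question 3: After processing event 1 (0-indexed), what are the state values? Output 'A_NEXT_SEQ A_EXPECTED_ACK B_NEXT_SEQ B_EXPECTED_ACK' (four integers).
After event 0: A_seq=36 A_ack=200 B_seq=200 B_ack=36
After event 1: A_seq=141 A_ack=200 B_seq=200 B_ack=141

141 200 200 141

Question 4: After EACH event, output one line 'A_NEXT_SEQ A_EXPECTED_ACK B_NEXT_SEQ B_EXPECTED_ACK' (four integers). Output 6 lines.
36 200 200 36
141 200 200 141
141 200 393 141
141 200 471 141
141 200 502 141
141 200 502 141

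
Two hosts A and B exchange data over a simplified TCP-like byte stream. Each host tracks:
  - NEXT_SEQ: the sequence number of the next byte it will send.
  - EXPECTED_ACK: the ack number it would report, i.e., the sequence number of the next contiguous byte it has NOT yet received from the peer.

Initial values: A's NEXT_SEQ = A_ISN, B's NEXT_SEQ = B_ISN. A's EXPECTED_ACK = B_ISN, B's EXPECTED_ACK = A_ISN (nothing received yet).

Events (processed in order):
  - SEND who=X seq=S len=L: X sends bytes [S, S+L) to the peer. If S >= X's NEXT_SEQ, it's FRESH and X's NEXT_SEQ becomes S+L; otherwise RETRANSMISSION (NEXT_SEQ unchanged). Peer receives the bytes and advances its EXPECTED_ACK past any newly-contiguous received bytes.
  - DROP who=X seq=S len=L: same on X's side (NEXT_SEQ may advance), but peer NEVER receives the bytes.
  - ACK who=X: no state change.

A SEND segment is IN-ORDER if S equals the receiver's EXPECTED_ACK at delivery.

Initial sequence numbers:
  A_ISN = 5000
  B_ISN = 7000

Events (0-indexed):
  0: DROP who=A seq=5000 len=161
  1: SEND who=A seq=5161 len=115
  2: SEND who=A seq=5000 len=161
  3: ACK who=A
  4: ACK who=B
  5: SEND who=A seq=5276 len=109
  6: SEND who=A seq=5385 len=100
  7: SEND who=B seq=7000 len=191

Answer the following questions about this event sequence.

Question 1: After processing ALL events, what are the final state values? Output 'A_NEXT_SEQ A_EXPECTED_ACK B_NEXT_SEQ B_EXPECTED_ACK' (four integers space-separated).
Answer: 5485 7191 7191 5485

Derivation:
After event 0: A_seq=5161 A_ack=7000 B_seq=7000 B_ack=5000
After event 1: A_seq=5276 A_ack=7000 B_seq=7000 B_ack=5000
After event 2: A_seq=5276 A_ack=7000 B_seq=7000 B_ack=5276
After event 3: A_seq=5276 A_ack=7000 B_seq=7000 B_ack=5276
After event 4: A_seq=5276 A_ack=7000 B_seq=7000 B_ack=5276
After event 5: A_seq=5385 A_ack=7000 B_seq=7000 B_ack=5385
After event 6: A_seq=5485 A_ack=7000 B_seq=7000 B_ack=5485
After event 7: A_seq=5485 A_ack=7191 B_seq=7191 B_ack=5485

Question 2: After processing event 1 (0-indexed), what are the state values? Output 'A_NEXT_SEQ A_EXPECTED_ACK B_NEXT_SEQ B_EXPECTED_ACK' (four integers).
After event 0: A_seq=5161 A_ack=7000 B_seq=7000 B_ack=5000
After event 1: A_seq=5276 A_ack=7000 B_seq=7000 B_ack=5000

5276 7000 7000 5000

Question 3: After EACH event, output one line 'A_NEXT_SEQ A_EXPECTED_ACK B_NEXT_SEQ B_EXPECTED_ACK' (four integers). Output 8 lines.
5161 7000 7000 5000
5276 7000 7000 5000
5276 7000 7000 5276
5276 7000 7000 5276
5276 7000 7000 5276
5385 7000 7000 5385
5485 7000 7000 5485
5485 7191 7191 5485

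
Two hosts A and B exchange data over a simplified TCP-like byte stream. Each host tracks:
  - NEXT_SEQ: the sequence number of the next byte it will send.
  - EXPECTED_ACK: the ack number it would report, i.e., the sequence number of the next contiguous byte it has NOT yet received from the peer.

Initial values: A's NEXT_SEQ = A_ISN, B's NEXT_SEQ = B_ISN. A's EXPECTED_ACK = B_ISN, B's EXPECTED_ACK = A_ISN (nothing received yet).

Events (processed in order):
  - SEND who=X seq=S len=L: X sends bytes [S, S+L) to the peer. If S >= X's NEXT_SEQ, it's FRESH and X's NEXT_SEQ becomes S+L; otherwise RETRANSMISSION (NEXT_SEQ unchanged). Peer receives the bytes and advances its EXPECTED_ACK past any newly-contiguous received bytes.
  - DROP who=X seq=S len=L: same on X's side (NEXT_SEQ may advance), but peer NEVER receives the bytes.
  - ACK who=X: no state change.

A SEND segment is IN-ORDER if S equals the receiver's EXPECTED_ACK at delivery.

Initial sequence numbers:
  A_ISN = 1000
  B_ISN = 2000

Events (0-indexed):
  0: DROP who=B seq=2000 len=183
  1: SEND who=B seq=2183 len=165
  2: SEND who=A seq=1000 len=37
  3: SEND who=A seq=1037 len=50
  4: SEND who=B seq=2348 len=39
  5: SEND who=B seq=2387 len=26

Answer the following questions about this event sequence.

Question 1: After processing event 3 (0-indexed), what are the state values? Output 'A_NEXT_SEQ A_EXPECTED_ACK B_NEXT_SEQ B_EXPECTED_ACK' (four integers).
After event 0: A_seq=1000 A_ack=2000 B_seq=2183 B_ack=1000
After event 1: A_seq=1000 A_ack=2000 B_seq=2348 B_ack=1000
After event 2: A_seq=1037 A_ack=2000 B_seq=2348 B_ack=1037
After event 3: A_seq=1087 A_ack=2000 B_seq=2348 B_ack=1087

1087 2000 2348 1087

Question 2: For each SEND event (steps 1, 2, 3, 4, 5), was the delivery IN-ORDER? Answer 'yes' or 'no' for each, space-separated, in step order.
Step 1: SEND seq=2183 -> out-of-order
Step 2: SEND seq=1000 -> in-order
Step 3: SEND seq=1037 -> in-order
Step 4: SEND seq=2348 -> out-of-order
Step 5: SEND seq=2387 -> out-of-order

Answer: no yes yes no no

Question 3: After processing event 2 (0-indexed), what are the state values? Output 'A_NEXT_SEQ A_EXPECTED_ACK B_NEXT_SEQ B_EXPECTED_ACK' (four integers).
After event 0: A_seq=1000 A_ack=2000 B_seq=2183 B_ack=1000
After event 1: A_seq=1000 A_ack=2000 B_seq=2348 B_ack=1000
After event 2: A_seq=1037 A_ack=2000 B_seq=2348 B_ack=1037

1037 2000 2348 1037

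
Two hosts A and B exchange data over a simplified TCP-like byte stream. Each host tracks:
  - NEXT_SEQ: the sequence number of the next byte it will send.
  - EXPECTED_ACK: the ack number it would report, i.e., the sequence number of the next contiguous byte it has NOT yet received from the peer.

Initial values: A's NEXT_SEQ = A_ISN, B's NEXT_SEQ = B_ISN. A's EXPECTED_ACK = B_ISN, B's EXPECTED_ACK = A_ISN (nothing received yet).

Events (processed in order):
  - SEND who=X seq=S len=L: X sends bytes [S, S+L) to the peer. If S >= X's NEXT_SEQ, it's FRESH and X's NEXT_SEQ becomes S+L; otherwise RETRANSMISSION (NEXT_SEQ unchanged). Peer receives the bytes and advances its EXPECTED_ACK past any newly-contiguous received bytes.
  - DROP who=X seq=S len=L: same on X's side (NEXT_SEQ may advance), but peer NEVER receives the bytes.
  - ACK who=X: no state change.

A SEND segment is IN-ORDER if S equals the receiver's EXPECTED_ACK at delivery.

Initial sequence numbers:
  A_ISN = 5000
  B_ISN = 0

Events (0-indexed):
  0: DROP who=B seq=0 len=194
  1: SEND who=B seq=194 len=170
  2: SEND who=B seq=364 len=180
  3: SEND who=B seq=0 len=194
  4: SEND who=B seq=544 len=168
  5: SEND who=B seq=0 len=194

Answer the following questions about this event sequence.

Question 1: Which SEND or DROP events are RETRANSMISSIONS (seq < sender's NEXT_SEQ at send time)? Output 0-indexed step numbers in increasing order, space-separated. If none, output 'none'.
Step 0: DROP seq=0 -> fresh
Step 1: SEND seq=194 -> fresh
Step 2: SEND seq=364 -> fresh
Step 3: SEND seq=0 -> retransmit
Step 4: SEND seq=544 -> fresh
Step 5: SEND seq=0 -> retransmit

Answer: 3 5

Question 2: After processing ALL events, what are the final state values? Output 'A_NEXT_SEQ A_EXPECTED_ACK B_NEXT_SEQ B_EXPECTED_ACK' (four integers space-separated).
Answer: 5000 712 712 5000

Derivation:
After event 0: A_seq=5000 A_ack=0 B_seq=194 B_ack=5000
After event 1: A_seq=5000 A_ack=0 B_seq=364 B_ack=5000
After event 2: A_seq=5000 A_ack=0 B_seq=544 B_ack=5000
After event 3: A_seq=5000 A_ack=544 B_seq=544 B_ack=5000
After event 4: A_seq=5000 A_ack=712 B_seq=712 B_ack=5000
After event 5: A_seq=5000 A_ack=712 B_seq=712 B_ack=5000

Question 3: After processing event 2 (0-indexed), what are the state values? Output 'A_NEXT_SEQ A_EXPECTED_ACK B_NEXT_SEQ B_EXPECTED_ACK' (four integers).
After event 0: A_seq=5000 A_ack=0 B_seq=194 B_ack=5000
After event 1: A_seq=5000 A_ack=0 B_seq=364 B_ack=5000
After event 2: A_seq=5000 A_ack=0 B_seq=544 B_ack=5000

5000 0 544 5000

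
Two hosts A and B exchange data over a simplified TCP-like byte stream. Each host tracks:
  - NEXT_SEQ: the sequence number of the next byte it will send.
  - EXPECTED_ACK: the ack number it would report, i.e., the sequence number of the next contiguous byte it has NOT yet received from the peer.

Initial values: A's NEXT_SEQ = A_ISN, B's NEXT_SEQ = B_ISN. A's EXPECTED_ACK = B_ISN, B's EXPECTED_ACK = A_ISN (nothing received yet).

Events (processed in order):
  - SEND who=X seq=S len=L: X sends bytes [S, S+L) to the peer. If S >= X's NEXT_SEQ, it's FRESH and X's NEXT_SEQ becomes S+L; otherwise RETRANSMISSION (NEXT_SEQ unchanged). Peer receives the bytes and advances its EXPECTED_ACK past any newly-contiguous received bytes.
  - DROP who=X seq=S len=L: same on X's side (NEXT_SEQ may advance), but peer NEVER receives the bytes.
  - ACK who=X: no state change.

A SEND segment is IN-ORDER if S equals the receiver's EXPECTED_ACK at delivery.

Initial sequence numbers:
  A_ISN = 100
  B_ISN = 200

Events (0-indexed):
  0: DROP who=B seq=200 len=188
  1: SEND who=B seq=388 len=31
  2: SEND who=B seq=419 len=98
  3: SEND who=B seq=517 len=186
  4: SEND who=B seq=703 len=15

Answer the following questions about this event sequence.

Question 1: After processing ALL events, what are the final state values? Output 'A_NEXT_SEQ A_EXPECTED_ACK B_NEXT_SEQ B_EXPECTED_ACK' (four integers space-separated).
Answer: 100 200 718 100

Derivation:
After event 0: A_seq=100 A_ack=200 B_seq=388 B_ack=100
After event 1: A_seq=100 A_ack=200 B_seq=419 B_ack=100
After event 2: A_seq=100 A_ack=200 B_seq=517 B_ack=100
After event 3: A_seq=100 A_ack=200 B_seq=703 B_ack=100
After event 4: A_seq=100 A_ack=200 B_seq=718 B_ack=100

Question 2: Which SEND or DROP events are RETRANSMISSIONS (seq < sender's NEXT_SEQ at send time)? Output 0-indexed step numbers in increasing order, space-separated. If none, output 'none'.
Step 0: DROP seq=200 -> fresh
Step 1: SEND seq=388 -> fresh
Step 2: SEND seq=419 -> fresh
Step 3: SEND seq=517 -> fresh
Step 4: SEND seq=703 -> fresh

Answer: none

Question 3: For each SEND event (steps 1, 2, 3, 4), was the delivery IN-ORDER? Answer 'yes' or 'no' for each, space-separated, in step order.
Step 1: SEND seq=388 -> out-of-order
Step 2: SEND seq=419 -> out-of-order
Step 3: SEND seq=517 -> out-of-order
Step 4: SEND seq=703 -> out-of-order

Answer: no no no no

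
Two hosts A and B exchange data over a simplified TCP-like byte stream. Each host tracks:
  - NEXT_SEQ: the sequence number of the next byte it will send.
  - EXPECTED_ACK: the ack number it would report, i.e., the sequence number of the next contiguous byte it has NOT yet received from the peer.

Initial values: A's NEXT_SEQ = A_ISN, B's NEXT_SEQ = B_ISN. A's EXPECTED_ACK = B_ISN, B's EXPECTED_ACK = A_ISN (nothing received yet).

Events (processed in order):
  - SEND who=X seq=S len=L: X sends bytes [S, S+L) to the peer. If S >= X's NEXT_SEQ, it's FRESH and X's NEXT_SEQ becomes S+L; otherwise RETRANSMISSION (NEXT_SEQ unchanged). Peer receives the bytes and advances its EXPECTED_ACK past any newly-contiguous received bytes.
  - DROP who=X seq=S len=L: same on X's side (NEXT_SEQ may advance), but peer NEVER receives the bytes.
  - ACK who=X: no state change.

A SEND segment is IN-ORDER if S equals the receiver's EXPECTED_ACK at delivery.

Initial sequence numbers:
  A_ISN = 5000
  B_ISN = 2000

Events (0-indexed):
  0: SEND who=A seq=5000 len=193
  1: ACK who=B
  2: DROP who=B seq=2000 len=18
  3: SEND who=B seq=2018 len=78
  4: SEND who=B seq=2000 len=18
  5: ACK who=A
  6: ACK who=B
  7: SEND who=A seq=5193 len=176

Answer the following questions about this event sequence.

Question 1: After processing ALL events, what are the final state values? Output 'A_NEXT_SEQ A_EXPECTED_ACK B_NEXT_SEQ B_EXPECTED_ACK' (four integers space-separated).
After event 0: A_seq=5193 A_ack=2000 B_seq=2000 B_ack=5193
After event 1: A_seq=5193 A_ack=2000 B_seq=2000 B_ack=5193
After event 2: A_seq=5193 A_ack=2000 B_seq=2018 B_ack=5193
After event 3: A_seq=5193 A_ack=2000 B_seq=2096 B_ack=5193
After event 4: A_seq=5193 A_ack=2096 B_seq=2096 B_ack=5193
After event 5: A_seq=5193 A_ack=2096 B_seq=2096 B_ack=5193
After event 6: A_seq=5193 A_ack=2096 B_seq=2096 B_ack=5193
After event 7: A_seq=5369 A_ack=2096 B_seq=2096 B_ack=5369

Answer: 5369 2096 2096 5369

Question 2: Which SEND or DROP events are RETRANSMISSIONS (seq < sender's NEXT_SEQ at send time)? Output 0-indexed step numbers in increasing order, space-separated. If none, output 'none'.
Step 0: SEND seq=5000 -> fresh
Step 2: DROP seq=2000 -> fresh
Step 3: SEND seq=2018 -> fresh
Step 4: SEND seq=2000 -> retransmit
Step 7: SEND seq=5193 -> fresh

Answer: 4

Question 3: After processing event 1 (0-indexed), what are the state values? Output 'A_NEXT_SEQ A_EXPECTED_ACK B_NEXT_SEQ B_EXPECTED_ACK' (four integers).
After event 0: A_seq=5193 A_ack=2000 B_seq=2000 B_ack=5193
After event 1: A_seq=5193 A_ack=2000 B_seq=2000 B_ack=5193

5193 2000 2000 5193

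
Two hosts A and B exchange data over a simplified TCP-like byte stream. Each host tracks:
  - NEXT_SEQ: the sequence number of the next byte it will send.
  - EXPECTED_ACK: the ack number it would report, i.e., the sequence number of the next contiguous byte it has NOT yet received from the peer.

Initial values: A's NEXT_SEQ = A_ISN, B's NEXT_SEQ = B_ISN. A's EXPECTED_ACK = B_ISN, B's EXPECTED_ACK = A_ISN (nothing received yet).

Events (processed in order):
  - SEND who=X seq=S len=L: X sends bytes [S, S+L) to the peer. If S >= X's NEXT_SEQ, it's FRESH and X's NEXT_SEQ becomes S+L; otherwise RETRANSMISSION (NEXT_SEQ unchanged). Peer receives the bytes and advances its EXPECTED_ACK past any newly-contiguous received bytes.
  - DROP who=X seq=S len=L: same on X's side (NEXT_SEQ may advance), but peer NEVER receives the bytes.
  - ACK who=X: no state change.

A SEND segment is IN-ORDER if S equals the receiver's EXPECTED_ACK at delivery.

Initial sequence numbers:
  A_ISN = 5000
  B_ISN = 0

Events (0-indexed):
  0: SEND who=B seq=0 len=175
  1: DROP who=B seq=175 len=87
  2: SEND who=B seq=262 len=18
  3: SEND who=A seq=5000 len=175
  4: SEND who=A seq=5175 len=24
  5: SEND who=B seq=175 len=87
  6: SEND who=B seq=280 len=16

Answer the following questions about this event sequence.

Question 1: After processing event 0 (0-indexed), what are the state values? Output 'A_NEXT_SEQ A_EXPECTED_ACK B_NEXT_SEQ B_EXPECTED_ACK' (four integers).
After event 0: A_seq=5000 A_ack=175 B_seq=175 B_ack=5000

5000 175 175 5000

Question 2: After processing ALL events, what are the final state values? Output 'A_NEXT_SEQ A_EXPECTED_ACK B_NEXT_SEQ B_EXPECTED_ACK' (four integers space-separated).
After event 0: A_seq=5000 A_ack=175 B_seq=175 B_ack=5000
After event 1: A_seq=5000 A_ack=175 B_seq=262 B_ack=5000
After event 2: A_seq=5000 A_ack=175 B_seq=280 B_ack=5000
After event 3: A_seq=5175 A_ack=175 B_seq=280 B_ack=5175
After event 4: A_seq=5199 A_ack=175 B_seq=280 B_ack=5199
After event 5: A_seq=5199 A_ack=280 B_seq=280 B_ack=5199
After event 6: A_seq=5199 A_ack=296 B_seq=296 B_ack=5199

Answer: 5199 296 296 5199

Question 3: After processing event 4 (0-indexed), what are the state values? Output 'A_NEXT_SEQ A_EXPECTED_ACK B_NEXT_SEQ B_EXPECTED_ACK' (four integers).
After event 0: A_seq=5000 A_ack=175 B_seq=175 B_ack=5000
After event 1: A_seq=5000 A_ack=175 B_seq=262 B_ack=5000
After event 2: A_seq=5000 A_ack=175 B_seq=280 B_ack=5000
After event 3: A_seq=5175 A_ack=175 B_seq=280 B_ack=5175
After event 4: A_seq=5199 A_ack=175 B_seq=280 B_ack=5199

5199 175 280 5199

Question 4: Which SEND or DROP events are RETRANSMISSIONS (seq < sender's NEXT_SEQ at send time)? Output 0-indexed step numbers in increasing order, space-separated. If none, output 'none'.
Answer: 5

Derivation:
Step 0: SEND seq=0 -> fresh
Step 1: DROP seq=175 -> fresh
Step 2: SEND seq=262 -> fresh
Step 3: SEND seq=5000 -> fresh
Step 4: SEND seq=5175 -> fresh
Step 5: SEND seq=175 -> retransmit
Step 6: SEND seq=280 -> fresh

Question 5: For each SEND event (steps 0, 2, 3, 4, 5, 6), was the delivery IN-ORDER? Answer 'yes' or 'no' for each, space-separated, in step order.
Step 0: SEND seq=0 -> in-order
Step 2: SEND seq=262 -> out-of-order
Step 3: SEND seq=5000 -> in-order
Step 4: SEND seq=5175 -> in-order
Step 5: SEND seq=175 -> in-order
Step 6: SEND seq=280 -> in-order

Answer: yes no yes yes yes yes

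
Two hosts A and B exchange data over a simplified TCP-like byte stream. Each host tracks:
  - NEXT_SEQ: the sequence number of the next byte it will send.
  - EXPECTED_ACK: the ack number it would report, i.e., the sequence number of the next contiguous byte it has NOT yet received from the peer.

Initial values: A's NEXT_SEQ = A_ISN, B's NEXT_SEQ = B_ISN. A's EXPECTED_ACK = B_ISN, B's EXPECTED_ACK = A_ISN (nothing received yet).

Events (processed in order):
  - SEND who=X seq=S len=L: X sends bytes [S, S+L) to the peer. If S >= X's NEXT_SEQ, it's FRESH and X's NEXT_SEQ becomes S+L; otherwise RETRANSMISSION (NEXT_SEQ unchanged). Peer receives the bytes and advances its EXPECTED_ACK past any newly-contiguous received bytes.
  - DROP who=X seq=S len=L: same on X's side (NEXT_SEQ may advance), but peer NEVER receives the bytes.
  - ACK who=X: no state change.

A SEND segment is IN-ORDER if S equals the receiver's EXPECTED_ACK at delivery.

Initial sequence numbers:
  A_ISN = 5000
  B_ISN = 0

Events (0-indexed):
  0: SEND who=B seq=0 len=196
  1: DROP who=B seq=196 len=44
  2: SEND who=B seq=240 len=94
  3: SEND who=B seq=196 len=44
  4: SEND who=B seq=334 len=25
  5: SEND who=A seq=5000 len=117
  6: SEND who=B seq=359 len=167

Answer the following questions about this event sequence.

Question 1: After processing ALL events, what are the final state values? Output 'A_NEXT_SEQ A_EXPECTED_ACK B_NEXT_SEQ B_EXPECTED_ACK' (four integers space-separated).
Answer: 5117 526 526 5117

Derivation:
After event 0: A_seq=5000 A_ack=196 B_seq=196 B_ack=5000
After event 1: A_seq=5000 A_ack=196 B_seq=240 B_ack=5000
After event 2: A_seq=5000 A_ack=196 B_seq=334 B_ack=5000
After event 3: A_seq=5000 A_ack=334 B_seq=334 B_ack=5000
After event 4: A_seq=5000 A_ack=359 B_seq=359 B_ack=5000
After event 5: A_seq=5117 A_ack=359 B_seq=359 B_ack=5117
After event 6: A_seq=5117 A_ack=526 B_seq=526 B_ack=5117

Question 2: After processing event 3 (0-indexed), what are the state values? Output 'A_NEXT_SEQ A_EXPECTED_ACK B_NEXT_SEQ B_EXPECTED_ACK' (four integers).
After event 0: A_seq=5000 A_ack=196 B_seq=196 B_ack=5000
After event 1: A_seq=5000 A_ack=196 B_seq=240 B_ack=5000
After event 2: A_seq=5000 A_ack=196 B_seq=334 B_ack=5000
After event 3: A_seq=5000 A_ack=334 B_seq=334 B_ack=5000

5000 334 334 5000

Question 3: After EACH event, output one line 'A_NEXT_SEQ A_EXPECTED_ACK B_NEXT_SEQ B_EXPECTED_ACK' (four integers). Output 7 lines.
5000 196 196 5000
5000 196 240 5000
5000 196 334 5000
5000 334 334 5000
5000 359 359 5000
5117 359 359 5117
5117 526 526 5117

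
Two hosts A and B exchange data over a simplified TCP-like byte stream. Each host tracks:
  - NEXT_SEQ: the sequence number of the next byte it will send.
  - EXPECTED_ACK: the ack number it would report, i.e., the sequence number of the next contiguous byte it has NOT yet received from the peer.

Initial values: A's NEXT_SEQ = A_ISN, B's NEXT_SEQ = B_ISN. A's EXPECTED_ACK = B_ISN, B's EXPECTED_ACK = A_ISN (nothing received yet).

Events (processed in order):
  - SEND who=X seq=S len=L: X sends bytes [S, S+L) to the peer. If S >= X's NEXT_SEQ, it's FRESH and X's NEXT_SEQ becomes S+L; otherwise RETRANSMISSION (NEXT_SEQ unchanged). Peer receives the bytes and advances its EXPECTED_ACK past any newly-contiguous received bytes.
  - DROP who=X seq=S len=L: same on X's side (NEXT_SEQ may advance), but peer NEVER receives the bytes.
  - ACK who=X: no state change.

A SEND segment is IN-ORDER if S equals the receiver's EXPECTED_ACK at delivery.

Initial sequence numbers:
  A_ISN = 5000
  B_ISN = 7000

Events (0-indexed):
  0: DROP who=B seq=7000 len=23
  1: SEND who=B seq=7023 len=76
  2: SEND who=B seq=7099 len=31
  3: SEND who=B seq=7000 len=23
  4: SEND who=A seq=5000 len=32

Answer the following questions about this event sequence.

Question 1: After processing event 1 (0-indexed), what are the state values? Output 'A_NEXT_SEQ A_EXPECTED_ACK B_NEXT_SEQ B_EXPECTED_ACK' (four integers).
After event 0: A_seq=5000 A_ack=7000 B_seq=7023 B_ack=5000
After event 1: A_seq=5000 A_ack=7000 B_seq=7099 B_ack=5000

5000 7000 7099 5000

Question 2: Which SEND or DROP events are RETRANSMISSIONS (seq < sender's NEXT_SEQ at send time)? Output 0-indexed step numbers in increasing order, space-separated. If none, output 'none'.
Step 0: DROP seq=7000 -> fresh
Step 1: SEND seq=7023 -> fresh
Step 2: SEND seq=7099 -> fresh
Step 3: SEND seq=7000 -> retransmit
Step 4: SEND seq=5000 -> fresh

Answer: 3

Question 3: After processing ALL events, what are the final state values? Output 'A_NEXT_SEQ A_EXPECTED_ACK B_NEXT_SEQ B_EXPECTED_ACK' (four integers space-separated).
After event 0: A_seq=5000 A_ack=7000 B_seq=7023 B_ack=5000
After event 1: A_seq=5000 A_ack=7000 B_seq=7099 B_ack=5000
After event 2: A_seq=5000 A_ack=7000 B_seq=7130 B_ack=5000
After event 3: A_seq=5000 A_ack=7130 B_seq=7130 B_ack=5000
After event 4: A_seq=5032 A_ack=7130 B_seq=7130 B_ack=5032

Answer: 5032 7130 7130 5032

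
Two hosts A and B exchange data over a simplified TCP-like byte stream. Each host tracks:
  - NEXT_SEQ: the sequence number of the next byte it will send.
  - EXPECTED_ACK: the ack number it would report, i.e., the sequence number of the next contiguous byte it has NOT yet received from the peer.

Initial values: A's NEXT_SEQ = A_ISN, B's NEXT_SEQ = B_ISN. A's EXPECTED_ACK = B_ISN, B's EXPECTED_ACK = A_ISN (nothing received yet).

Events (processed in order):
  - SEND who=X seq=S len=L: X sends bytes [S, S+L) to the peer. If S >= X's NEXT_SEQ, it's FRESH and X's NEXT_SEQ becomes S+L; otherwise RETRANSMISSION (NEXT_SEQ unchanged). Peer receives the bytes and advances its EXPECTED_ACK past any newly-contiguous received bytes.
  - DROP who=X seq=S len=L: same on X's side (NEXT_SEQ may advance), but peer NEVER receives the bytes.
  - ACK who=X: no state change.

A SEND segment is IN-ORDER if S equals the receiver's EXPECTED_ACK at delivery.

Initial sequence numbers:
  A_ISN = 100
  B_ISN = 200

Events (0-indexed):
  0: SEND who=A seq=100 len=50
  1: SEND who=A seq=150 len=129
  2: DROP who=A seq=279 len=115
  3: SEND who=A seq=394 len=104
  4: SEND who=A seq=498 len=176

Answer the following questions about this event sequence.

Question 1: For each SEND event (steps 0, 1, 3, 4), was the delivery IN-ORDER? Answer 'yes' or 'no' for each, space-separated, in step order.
Answer: yes yes no no

Derivation:
Step 0: SEND seq=100 -> in-order
Step 1: SEND seq=150 -> in-order
Step 3: SEND seq=394 -> out-of-order
Step 4: SEND seq=498 -> out-of-order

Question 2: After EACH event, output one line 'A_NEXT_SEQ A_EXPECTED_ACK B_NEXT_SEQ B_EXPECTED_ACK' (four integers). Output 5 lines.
150 200 200 150
279 200 200 279
394 200 200 279
498 200 200 279
674 200 200 279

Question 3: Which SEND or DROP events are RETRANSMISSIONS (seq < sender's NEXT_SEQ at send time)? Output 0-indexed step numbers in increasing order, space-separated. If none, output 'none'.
Answer: none

Derivation:
Step 0: SEND seq=100 -> fresh
Step 1: SEND seq=150 -> fresh
Step 2: DROP seq=279 -> fresh
Step 3: SEND seq=394 -> fresh
Step 4: SEND seq=498 -> fresh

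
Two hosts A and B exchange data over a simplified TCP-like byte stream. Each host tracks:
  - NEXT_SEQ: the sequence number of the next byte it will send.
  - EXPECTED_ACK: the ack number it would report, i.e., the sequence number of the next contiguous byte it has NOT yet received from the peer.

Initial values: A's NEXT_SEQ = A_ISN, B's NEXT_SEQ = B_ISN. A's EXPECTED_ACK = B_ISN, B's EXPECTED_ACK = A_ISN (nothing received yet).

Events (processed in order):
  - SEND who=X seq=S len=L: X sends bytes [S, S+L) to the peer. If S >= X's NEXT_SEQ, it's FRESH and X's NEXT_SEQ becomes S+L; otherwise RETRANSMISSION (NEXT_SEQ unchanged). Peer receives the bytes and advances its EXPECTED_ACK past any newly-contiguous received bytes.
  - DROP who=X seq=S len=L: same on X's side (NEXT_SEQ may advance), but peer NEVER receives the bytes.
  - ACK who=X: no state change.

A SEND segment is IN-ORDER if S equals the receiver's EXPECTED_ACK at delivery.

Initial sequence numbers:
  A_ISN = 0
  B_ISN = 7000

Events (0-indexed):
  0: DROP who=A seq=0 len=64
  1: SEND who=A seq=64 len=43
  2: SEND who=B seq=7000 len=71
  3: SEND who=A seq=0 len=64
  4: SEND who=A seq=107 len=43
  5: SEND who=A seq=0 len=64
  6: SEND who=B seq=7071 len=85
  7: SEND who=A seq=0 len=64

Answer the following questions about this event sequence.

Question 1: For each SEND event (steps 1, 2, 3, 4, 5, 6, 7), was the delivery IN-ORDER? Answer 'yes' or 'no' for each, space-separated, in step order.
Answer: no yes yes yes no yes no

Derivation:
Step 1: SEND seq=64 -> out-of-order
Step 2: SEND seq=7000 -> in-order
Step 3: SEND seq=0 -> in-order
Step 4: SEND seq=107 -> in-order
Step 5: SEND seq=0 -> out-of-order
Step 6: SEND seq=7071 -> in-order
Step 7: SEND seq=0 -> out-of-order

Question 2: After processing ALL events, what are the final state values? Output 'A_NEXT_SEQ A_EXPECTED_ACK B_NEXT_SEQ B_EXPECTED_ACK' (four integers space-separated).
After event 0: A_seq=64 A_ack=7000 B_seq=7000 B_ack=0
After event 1: A_seq=107 A_ack=7000 B_seq=7000 B_ack=0
After event 2: A_seq=107 A_ack=7071 B_seq=7071 B_ack=0
After event 3: A_seq=107 A_ack=7071 B_seq=7071 B_ack=107
After event 4: A_seq=150 A_ack=7071 B_seq=7071 B_ack=150
After event 5: A_seq=150 A_ack=7071 B_seq=7071 B_ack=150
After event 6: A_seq=150 A_ack=7156 B_seq=7156 B_ack=150
After event 7: A_seq=150 A_ack=7156 B_seq=7156 B_ack=150

Answer: 150 7156 7156 150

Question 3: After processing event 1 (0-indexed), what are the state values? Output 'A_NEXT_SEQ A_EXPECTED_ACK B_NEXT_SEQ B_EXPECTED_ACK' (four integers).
After event 0: A_seq=64 A_ack=7000 B_seq=7000 B_ack=0
After event 1: A_seq=107 A_ack=7000 B_seq=7000 B_ack=0

107 7000 7000 0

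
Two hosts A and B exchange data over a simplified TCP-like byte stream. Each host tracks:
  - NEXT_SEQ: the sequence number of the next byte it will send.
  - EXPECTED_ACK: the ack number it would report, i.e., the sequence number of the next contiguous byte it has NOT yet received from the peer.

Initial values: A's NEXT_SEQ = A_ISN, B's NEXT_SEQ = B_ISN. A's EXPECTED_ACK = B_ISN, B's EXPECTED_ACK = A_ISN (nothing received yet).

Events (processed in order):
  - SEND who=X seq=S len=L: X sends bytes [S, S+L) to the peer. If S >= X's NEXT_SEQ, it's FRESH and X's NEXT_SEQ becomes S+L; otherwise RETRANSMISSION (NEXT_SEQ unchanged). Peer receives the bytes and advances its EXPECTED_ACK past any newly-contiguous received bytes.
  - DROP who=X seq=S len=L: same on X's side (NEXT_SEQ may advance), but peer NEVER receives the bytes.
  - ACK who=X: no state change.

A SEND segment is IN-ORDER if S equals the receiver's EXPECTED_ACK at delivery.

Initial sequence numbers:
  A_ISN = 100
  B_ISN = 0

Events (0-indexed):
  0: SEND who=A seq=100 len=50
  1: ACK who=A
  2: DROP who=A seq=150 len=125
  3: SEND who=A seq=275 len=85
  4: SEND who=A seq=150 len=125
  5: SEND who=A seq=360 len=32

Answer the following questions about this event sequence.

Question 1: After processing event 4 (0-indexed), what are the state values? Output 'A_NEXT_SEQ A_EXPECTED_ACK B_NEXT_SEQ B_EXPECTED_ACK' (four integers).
After event 0: A_seq=150 A_ack=0 B_seq=0 B_ack=150
After event 1: A_seq=150 A_ack=0 B_seq=0 B_ack=150
After event 2: A_seq=275 A_ack=0 B_seq=0 B_ack=150
After event 3: A_seq=360 A_ack=0 B_seq=0 B_ack=150
After event 4: A_seq=360 A_ack=0 B_seq=0 B_ack=360

360 0 0 360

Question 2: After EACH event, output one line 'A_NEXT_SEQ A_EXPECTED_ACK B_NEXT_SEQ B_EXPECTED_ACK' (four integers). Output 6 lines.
150 0 0 150
150 0 0 150
275 0 0 150
360 0 0 150
360 0 0 360
392 0 0 392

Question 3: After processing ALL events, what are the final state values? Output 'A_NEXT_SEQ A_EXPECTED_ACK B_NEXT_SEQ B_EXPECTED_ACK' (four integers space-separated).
After event 0: A_seq=150 A_ack=0 B_seq=0 B_ack=150
After event 1: A_seq=150 A_ack=0 B_seq=0 B_ack=150
After event 2: A_seq=275 A_ack=0 B_seq=0 B_ack=150
After event 3: A_seq=360 A_ack=0 B_seq=0 B_ack=150
After event 4: A_seq=360 A_ack=0 B_seq=0 B_ack=360
After event 5: A_seq=392 A_ack=0 B_seq=0 B_ack=392

Answer: 392 0 0 392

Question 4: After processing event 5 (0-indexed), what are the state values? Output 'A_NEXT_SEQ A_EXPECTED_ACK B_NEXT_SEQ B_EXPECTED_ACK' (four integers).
After event 0: A_seq=150 A_ack=0 B_seq=0 B_ack=150
After event 1: A_seq=150 A_ack=0 B_seq=0 B_ack=150
After event 2: A_seq=275 A_ack=0 B_seq=0 B_ack=150
After event 3: A_seq=360 A_ack=0 B_seq=0 B_ack=150
After event 4: A_seq=360 A_ack=0 B_seq=0 B_ack=360
After event 5: A_seq=392 A_ack=0 B_seq=0 B_ack=392

392 0 0 392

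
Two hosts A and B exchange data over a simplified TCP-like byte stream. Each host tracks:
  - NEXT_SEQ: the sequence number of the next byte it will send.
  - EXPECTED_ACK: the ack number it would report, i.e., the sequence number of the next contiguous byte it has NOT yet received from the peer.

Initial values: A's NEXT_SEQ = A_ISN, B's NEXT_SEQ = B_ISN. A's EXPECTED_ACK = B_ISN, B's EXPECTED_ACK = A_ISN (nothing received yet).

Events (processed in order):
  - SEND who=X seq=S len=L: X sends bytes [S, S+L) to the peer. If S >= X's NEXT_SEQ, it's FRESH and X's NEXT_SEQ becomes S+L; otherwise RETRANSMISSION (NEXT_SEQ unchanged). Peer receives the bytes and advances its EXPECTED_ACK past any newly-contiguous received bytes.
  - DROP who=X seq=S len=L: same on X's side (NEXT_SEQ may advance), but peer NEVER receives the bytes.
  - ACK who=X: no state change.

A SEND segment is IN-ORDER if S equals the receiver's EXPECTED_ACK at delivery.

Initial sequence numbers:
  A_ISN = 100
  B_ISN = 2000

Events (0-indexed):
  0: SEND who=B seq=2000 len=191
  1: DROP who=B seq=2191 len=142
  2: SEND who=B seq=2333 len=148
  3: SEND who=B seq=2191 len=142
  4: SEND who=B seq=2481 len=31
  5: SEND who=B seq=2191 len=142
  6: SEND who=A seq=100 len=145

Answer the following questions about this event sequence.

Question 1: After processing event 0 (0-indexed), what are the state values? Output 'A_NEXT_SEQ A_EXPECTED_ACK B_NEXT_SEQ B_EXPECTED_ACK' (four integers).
After event 0: A_seq=100 A_ack=2191 B_seq=2191 B_ack=100

100 2191 2191 100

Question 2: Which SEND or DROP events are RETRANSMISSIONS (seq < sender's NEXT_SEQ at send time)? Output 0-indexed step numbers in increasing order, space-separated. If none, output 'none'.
Step 0: SEND seq=2000 -> fresh
Step 1: DROP seq=2191 -> fresh
Step 2: SEND seq=2333 -> fresh
Step 3: SEND seq=2191 -> retransmit
Step 4: SEND seq=2481 -> fresh
Step 5: SEND seq=2191 -> retransmit
Step 6: SEND seq=100 -> fresh

Answer: 3 5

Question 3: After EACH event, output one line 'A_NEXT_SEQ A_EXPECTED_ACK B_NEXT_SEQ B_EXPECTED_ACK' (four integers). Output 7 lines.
100 2191 2191 100
100 2191 2333 100
100 2191 2481 100
100 2481 2481 100
100 2512 2512 100
100 2512 2512 100
245 2512 2512 245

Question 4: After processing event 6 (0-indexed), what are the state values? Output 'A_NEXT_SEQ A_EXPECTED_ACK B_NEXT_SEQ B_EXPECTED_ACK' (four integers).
After event 0: A_seq=100 A_ack=2191 B_seq=2191 B_ack=100
After event 1: A_seq=100 A_ack=2191 B_seq=2333 B_ack=100
After event 2: A_seq=100 A_ack=2191 B_seq=2481 B_ack=100
After event 3: A_seq=100 A_ack=2481 B_seq=2481 B_ack=100
After event 4: A_seq=100 A_ack=2512 B_seq=2512 B_ack=100
After event 5: A_seq=100 A_ack=2512 B_seq=2512 B_ack=100
After event 6: A_seq=245 A_ack=2512 B_seq=2512 B_ack=245

245 2512 2512 245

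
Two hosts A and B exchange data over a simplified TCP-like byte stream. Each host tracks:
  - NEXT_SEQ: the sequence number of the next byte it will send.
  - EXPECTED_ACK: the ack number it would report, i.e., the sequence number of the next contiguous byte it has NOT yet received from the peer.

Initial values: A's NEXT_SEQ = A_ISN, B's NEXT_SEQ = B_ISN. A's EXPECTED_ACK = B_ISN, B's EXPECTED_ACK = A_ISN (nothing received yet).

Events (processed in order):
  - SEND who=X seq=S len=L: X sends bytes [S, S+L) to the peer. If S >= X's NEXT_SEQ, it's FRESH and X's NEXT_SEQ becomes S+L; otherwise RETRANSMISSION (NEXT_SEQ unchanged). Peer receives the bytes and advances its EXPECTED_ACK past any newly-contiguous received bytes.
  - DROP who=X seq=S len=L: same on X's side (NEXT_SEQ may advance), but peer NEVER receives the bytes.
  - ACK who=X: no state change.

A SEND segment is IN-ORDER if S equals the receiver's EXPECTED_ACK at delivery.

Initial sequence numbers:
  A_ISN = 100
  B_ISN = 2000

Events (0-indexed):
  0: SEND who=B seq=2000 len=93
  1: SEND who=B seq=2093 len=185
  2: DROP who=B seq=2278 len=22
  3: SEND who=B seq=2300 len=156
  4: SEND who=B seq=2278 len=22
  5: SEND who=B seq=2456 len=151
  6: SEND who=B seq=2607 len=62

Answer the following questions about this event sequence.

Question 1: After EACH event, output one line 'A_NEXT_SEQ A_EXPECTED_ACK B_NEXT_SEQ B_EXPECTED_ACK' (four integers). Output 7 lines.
100 2093 2093 100
100 2278 2278 100
100 2278 2300 100
100 2278 2456 100
100 2456 2456 100
100 2607 2607 100
100 2669 2669 100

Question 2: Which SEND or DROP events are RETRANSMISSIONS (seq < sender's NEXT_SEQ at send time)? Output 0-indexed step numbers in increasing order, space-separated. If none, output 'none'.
Answer: 4

Derivation:
Step 0: SEND seq=2000 -> fresh
Step 1: SEND seq=2093 -> fresh
Step 2: DROP seq=2278 -> fresh
Step 3: SEND seq=2300 -> fresh
Step 4: SEND seq=2278 -> retransmit
Step 5: SEND seq=2456 -> fresh
Step 6: SEND seq=2607 -> fresh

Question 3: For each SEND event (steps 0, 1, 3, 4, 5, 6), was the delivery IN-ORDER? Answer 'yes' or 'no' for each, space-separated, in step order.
Step 0: SEND seq=2000 -> in-order
Step 1: SEND seq=2093 -> in-order
Step 3: SEND seq=2300 -> out-of-order
Step 4: SEND seq=2278 -> in-order
Step 5: SEND seq=2456 -> in-order
Step 6: SEND seq=2607 -> in-order

Answer: yes yes no yes yes yes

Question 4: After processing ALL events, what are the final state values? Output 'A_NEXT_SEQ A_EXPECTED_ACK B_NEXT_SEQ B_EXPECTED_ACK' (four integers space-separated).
Answer: 100 2669 2669 100

Derivation:
After event 0: A_seq=100 A_ack=2093 B_seq=2093 B_ack=100
After event 1: A_seq=100 A_ack=2278 B_seq=2278 B_ack=100
After event 2: A_seq=100 A_ack=2278 B_seq=2300 B_ack=100
After event 3: A_seq=100 A_ack=2278 B_seq=2456 B_ack=100
After event 4: A_seq=100 A_ack=2456 B_seq=2456 B_ack=100
After event 5: A_seq=100 A_ack=2607 B_seq=2607 B_ack=100
After event 6: A_seq=100 A_ack=2669 B_seq=2669 B_ack=100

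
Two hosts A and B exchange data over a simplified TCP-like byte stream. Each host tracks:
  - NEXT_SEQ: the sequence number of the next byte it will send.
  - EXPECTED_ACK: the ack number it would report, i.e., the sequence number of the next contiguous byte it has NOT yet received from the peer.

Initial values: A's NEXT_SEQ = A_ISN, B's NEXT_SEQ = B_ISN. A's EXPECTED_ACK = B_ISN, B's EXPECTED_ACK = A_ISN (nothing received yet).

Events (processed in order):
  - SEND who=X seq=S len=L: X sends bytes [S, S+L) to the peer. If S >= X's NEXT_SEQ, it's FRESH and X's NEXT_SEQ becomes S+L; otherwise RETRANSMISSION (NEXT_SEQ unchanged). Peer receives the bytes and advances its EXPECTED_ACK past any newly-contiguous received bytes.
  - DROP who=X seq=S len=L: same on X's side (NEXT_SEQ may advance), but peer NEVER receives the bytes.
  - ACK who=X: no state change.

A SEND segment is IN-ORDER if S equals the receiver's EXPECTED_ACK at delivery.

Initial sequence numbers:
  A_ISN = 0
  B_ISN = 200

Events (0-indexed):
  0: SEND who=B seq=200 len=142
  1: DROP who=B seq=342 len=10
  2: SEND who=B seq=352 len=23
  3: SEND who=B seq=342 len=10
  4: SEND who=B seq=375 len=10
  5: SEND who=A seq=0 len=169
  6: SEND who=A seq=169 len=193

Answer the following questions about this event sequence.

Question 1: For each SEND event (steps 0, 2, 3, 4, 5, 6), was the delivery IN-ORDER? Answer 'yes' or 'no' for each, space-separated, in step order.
Answer: yes no yes yes yes yes

Derivation:
Step 0: SEND seq=200 -> in-order
Step 2: SEND seq=352 -> out-of-order
Step 3: SEND seq=342 -> in-order
Step 4: SEND seq=375 -> in-order
Step 5: SEND seq=0 -> in-order
Step 6: SEND seq=169 -> in-order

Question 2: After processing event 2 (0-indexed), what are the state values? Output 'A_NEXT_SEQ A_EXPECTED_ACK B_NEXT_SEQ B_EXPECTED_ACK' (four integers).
After event 0: A_seq=0 A_ack=342 B_seq=342 B_ack=0
After event 1: A_seq=0 A_ack=342 B_seq=352 B_ack=0
After event 2: A_seq=0 A_ack=342 B_seq=375 B_ack=0

0 342 375 0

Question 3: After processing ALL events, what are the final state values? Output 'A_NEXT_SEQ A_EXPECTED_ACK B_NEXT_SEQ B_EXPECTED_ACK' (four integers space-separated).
Answer: 362 385 385 362

Derivation:
After event 0: A_seq=0 A_ack=342 B_seq=342 B_ack=0
After event 1: A_seq=0 A_ack=342 B_seq=352 B_ack=0
After event 2: A_seq=0 A_ack=342 B_seq=375 B_ack=0
After event 3: A_seq=0 A_ack=375 B_seq=375 B_ack=0
After event 4: A_seq=0 A_ack=385 B_seq=385 B_ack=0
After event 5: A_seq=169 A_ack=385 B_seq=385 B_ack=169
After event 6: A_seq=362 A_ack=385 B_seq=385 B_ack=362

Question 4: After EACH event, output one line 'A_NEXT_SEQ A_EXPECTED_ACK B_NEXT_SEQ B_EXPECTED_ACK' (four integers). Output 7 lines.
0 342 342 0
0 342 352 0
0 342 375 0
0 375 375 0
0 385 385 0
169 385 385 169
362 385 385 362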